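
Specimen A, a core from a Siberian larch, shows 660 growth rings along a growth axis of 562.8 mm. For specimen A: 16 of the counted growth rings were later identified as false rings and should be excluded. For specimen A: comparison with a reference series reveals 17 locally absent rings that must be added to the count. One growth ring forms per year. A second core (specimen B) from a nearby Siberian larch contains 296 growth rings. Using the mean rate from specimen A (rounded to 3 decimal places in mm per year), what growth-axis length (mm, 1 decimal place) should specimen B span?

251.9 mm

Specimen A: correcting the raw count gives 660 − 16 + 17 = 661 true growth rings.
A: 562.8 mm over 661 years gives 562.8 / 661 ≈ 0.851 mm/year.
For B, 0.851 mm/year × 296 years = 251.9 mm.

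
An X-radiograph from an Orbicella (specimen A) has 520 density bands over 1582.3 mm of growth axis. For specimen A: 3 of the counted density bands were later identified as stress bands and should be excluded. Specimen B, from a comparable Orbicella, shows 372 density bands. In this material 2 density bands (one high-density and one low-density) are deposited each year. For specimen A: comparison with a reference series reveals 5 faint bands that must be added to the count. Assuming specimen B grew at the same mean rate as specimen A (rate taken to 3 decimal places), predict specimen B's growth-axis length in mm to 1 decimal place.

1127.5 mm

Specimen A: after corrections the count is 520 − 3 + 5 = 522 density bands.
Specimen A: 522 density bands at 2 per year is 522 / 2 = 261 years.
A: Extension rate ≈ 1582.3 / 261 = 6.062 mm/yr.
Specimen B: with 2 density bands per year, 372 / 2 = 186 years. Length of B = 6.062 × 186 = 1127.5 mm.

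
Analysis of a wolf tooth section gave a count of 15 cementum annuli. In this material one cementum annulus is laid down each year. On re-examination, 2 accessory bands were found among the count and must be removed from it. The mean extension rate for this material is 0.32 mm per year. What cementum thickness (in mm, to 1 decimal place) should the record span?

Correcting the raw count gives 15 − 2 = 13 true cementum annuli.
13 years at 0.32 mm/year gives 0.32 × 13 = 4.2 mm.

4.2 mm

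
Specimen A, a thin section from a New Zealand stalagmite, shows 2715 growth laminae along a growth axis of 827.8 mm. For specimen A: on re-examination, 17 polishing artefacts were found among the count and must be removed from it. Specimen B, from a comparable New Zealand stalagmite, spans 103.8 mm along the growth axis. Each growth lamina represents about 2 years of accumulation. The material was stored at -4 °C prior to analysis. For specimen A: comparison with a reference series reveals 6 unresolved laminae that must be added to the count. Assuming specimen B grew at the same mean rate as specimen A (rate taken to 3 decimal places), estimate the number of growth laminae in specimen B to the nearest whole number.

339 growth laminae

Specimen A: after corrections the count is 2715 − 17 + 6 = 2704 growth laminae.
Specimen A: multiplying by 2 years per growth lamina: 2704 × 2 = 5408 years.
A: Extension rate ≈ 827.8 / 5408 = 0.153 mm/yr.
For B, 103.8 / 0.153 = 678.43 years; at 2 years per growth lamina that is 678.43 / 2 ≈ 339 growth laminae.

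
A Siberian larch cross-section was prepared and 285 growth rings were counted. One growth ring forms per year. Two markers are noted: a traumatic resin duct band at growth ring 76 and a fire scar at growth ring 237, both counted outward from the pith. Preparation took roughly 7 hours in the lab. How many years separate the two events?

161 yr

The two markers are separated by 237 − 76 = 161 growth rings.
That is 161 years at one growth ring per year.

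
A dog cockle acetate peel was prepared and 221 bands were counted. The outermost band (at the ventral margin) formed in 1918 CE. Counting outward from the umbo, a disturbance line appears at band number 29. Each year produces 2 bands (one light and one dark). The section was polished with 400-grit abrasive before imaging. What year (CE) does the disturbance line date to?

1822 CE

Between band 29 and the ventral margin there are 221 − 29 = 192 bands.
192 bands at 2 per year is 192 / 2 = 96 years.
Counting back 96 years from 1918 CE places the disturbance line in 1918 − 96 = 1822 CE.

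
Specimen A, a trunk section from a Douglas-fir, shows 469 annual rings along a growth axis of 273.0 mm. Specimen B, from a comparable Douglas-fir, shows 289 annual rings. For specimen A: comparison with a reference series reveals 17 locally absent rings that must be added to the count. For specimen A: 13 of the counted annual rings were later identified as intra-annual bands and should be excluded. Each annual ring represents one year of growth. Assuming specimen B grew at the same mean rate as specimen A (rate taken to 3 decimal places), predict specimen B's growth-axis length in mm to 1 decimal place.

166.8 mm

Specimen A: correcting the raw count gives 469 − 13 + 17 = 473 true annual rings.
A: Extension rate ≈ 273.0 / 473 = 0.577 mm per year.
B's length ≈ 0.577 × 289 = 166.8 mm.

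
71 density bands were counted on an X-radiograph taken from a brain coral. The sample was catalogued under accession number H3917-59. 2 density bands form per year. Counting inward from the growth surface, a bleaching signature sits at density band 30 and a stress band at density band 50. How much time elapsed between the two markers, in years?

Separation: 50 − 30 = 20 density bands.
With 2 density bands per year, 20 / 2 = 10 years.

10 yr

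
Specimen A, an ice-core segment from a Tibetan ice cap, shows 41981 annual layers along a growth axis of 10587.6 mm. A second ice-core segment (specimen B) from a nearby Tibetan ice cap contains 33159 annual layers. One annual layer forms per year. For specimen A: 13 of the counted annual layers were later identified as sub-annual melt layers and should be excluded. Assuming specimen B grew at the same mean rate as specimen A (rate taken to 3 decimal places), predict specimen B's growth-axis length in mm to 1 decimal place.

Specimen A: after corrections the count is 41981 − 13 = 41968 annual layers.
A: Mean rate = 10587.6 mm / 41968 years ≈ 0.252 mm/year.
For B, 0.252 mm/year × 33159 years = 8356.1 mm.

8356.1 mm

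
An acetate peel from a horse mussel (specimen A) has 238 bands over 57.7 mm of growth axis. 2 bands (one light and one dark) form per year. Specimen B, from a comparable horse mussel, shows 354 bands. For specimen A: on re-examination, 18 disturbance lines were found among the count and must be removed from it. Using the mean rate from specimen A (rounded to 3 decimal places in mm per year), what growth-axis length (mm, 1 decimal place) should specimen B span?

Specimen A: adjusted count: 238 − 18 = 220 bands.
Specimen A: 220 bands at 2 per year is 220 / 2 = 110 years.
A: 57.7 mm over 110 years gives 57.7 / 110 ≈ 0.525 mm/year.
Specimen B: with 2 bands per year, 354 / 2 = 177 years. Length of B = 0.525 × 177 = 92.9 mm.

92.9 mm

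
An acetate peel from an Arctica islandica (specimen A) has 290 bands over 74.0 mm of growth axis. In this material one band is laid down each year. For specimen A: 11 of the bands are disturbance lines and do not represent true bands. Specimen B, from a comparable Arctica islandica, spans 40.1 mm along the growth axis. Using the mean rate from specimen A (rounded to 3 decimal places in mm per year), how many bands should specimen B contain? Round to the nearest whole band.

151 bands

Specimen A: adjusted count: 290 − 11 = 279 bands.
A: Mean rate = 74.0 mm / 279 years ≈ 0.265 mm/yr.
Specimen B: 40.1 mm / 0.265 mm per year = 151.32 years ≈ 151 bands.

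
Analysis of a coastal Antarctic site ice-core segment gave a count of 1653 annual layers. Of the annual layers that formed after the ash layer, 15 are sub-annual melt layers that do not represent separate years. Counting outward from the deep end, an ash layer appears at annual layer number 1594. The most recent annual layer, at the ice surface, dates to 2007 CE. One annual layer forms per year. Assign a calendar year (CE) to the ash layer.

Between annual layer 1594 and the ice surface there are 1653 − 1594 = 59 annual layers.
59 − 15 false = 44 true annual layers after the ash layer.
The annual layer at the ice surface is 2007 CE, so the ash layer dates to 2007 − 44 = 1963 CE.

1963 CE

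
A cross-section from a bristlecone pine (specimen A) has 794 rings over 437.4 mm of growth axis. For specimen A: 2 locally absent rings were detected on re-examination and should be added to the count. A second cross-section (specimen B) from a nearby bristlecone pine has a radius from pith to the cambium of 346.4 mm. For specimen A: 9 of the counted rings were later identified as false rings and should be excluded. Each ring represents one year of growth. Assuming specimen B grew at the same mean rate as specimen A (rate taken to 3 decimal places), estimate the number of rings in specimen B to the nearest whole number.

Specimen A: adjusted count: 794 − 9 + 2 = 787 rings.
A: Extension rate ≈ 437.4 / 787 = 0.556 mm/yr.
For B, 346.4 / 0.556 = 623.02 years ≈ 623 rings.

623 rings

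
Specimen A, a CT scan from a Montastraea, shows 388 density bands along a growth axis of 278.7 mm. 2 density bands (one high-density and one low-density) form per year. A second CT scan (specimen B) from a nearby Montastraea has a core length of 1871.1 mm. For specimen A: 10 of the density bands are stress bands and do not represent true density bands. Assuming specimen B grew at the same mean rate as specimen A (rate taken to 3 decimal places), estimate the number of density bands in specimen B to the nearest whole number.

2537 density bands

Specimen A: after corrections the count is 388 − 10 = 378 density bands.
Specimen A: dividing by 2 density bands per year: 378 / 2 = 189 years.
A: Extension rate ≈ 278.7 / 189 = 1.475 mm per year.
B spans 1871.1 / 1.475 = 1268.54 years; at 2 density bands per year that is 1268.54 × 2 ≈ 2537 density bands.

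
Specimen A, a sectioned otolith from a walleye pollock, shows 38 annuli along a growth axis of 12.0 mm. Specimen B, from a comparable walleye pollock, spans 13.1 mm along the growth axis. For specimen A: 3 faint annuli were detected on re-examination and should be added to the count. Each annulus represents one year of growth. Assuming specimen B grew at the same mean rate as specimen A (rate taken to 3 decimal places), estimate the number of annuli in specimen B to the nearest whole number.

Specimen A: true annulus count = 38 + 3 = 41.
A: 12.0 mm over 41 years gives 12.0 / 41 ≈ 0.293 mm/year.
For B, 13.1 / 0.293 = 44.71 years ≈ 45 annuli.

45 annuli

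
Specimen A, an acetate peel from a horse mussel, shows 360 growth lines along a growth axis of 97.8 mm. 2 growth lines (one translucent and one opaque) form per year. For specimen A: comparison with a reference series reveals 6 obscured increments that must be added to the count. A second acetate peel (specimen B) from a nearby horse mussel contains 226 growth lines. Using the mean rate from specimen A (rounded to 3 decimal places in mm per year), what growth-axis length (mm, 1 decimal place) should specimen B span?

60.3 mm

Specimen A: adjusted count: 360 + 6 = 366 growth lines.
Specimen A: dividing by 2 growth lines per year: 366 / 2 = 183 years.
A: Extension rate ≈ 97.8 / 183 = 0.534 mm/year.
Specimen B: dividing by 2 growth lines per year: 226 / 2 = 113 years. Length of B = 0.534 × 113 = 60.3 mm.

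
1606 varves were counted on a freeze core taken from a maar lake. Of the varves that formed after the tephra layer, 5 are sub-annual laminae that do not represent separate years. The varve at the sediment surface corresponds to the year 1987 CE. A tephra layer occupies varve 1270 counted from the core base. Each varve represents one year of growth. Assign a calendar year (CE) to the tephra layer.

1606 − 1270 = 336 varves lie beyond the tephra layer toward the sediment surface.
Removing the 5 false varves leaves 336 − 5 = 331 true varves beyond the tephra layer.
The varve at the sediment surface is 1987 CE, so the tephra layer dates to 1987 − 331 = 1656 CE.

1656 CE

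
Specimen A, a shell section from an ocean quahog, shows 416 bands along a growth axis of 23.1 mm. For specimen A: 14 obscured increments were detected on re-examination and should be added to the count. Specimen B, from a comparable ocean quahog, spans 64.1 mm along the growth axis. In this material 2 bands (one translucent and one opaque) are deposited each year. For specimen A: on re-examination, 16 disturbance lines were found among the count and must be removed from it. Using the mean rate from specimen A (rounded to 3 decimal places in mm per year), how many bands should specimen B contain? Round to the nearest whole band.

1145 bands

Specimen A: after corrections the count is 416 − 16 + 14 = 414 bands.
Specimen A: 414 bands at 2 per year is 414 / 2 = 207 years.
A: 23.1 mm over 207 years gives 23.1 / 207 ≈ 0.112 mm/year.
Specimen B: 64.1 mm / 0.112 mm per year = 572.32 years; at 2 bands per year that is 572.32 × 2 ≈ 1145 bands.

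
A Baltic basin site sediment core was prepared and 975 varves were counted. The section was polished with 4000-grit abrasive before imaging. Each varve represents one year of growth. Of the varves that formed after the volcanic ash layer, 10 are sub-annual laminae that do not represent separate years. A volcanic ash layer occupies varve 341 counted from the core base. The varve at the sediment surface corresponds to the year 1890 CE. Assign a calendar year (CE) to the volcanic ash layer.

1266 CE

975 − 341 = 634 varves lie beyond the volcanic ash layer toward the sediment surface.
Removing the 10 false varves leaves 634 − 10 = 624 true varves beyond the volcanic ash layer.
1890 − 624 = 1266 CE.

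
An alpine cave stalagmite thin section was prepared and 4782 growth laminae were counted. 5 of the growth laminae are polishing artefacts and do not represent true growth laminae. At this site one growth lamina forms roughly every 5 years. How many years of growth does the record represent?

23885 years

Correcting the raw count gives 4782 − 5 = 4777 true growth laminae.
At 5 years per growth lamina, 4777 × 5 = 23885 years.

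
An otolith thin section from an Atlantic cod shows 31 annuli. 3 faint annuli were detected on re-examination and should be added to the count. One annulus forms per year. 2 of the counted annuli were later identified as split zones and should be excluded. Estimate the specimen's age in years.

After corrections the count is 31 − 2 + 3 = 32 annuli.
At one annulus per year, that is 32 years.

32 yr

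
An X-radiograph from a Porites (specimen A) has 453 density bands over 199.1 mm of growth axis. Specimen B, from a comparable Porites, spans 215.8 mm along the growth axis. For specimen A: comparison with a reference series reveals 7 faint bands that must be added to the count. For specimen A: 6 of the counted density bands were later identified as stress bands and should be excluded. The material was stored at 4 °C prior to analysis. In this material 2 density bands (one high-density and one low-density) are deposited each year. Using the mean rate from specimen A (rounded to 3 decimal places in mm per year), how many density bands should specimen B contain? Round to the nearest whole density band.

492 density bands

Specimen A: after corrections the count is 453 − 6 + 7 = 454 density bands.
Specimen A: with 2 density bands per year, 454 / 2 = 227 years.
A: 199.1 mm over 227 years gives 199.1 / 227 ≈ 0.877 mm/yr.
For B, 215.8 / 0.877 = 246.07 years; at 2 density bands per year that is 246.07 × 2 ≈ 492 density bands.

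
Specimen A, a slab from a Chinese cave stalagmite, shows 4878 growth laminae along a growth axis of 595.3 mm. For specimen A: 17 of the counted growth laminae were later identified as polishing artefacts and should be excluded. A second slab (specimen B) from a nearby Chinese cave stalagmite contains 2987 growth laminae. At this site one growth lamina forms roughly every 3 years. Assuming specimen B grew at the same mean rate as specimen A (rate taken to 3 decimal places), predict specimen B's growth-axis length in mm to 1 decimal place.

Specimen A: after corrections the count is 4878 − 17 = 4861 growth laminae.
Specimen A: multiplying by 3 years per growth lamina: 4861 × 3 = 14583 years.
A: Extension rate ≈ 595.3 / 14583 = 0.041 mm per year.
Specimen B: at 3 years per growth lamina, 2987 × 3 = 8961 years. B's length ≈ 0.041 × 8961 = 367.4 mm.

367.4 mm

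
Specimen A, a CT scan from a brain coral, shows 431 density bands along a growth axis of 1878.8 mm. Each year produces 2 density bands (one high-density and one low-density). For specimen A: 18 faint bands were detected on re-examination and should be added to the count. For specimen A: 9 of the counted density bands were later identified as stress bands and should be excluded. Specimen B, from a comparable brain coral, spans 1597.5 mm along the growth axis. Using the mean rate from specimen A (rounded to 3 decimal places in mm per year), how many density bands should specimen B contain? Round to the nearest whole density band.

Specimen A: adjusted count: 431 − 9 + 18 = 440 density bands.
Specimen A: with 2 density bands per year, 440 / 2 = 220 years.
A: 1878.8 mm over 220 years gives 1878.8 / 220 ≈ 8.540 mm/yr.
For B, 1597.5 / 8.540 = 187.06 years; at 2 density bands per year that is 187.06 × 2 ≈ 374 density bands.

374 density bands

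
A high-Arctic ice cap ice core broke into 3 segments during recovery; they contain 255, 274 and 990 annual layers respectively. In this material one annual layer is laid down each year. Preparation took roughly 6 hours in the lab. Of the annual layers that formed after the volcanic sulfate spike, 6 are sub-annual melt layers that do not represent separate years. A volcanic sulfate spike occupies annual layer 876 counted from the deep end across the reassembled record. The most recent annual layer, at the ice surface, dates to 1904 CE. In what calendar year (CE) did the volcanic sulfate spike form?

Total annual layers = 255 + 274 + 990 = 1519.
1519 − 876 = 643 annual layers lie beyond the volcanic sulfate spike toward the ice surface.
643 − 6 false = 637 true annual layers after the volcanic sulfate spike.
Counting back 637 years from 1904 CE places the volcanic sulfate spike in 1904 − 637 = 1267 CE.

1267 CE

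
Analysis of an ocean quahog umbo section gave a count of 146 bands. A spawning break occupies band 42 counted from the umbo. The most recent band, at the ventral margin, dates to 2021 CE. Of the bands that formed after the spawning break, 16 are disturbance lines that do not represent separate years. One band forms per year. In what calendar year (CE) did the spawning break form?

146 − 42 = 104 bands lie beyond the spawning break toward the ventral margin.
Excluding 16 false bands: 104 − 16 = 88.
Counting back 88 years from 2021 CE places the spawning break in 2021 − 88 = 1933 CE.

1933 CE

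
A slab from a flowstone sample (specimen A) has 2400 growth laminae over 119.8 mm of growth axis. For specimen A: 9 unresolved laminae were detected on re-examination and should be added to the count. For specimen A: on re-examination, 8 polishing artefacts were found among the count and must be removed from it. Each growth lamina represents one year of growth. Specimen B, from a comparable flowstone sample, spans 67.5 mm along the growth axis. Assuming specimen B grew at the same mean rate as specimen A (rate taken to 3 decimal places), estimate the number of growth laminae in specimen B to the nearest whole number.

1350 growth laminae

Specimen A: after corrections the count is 2400 − 8 + 9 = 2401 growth laminae.
A: Mean rate = 119.8 mm / 2401 years ≈ 0.050 mm per year.
B spans 67.5 / 0.050 = 1350.00 years ≈ 1350 growth laminae.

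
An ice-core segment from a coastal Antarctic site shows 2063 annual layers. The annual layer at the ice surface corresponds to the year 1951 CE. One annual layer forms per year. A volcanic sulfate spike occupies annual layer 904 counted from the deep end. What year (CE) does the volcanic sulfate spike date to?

792 CE

The volcanic sulfate spike sits at annual layer 904 from the deep end, so 2063 − 904 = 1159 annual layers formed after it.
The annual layer at the ice surface is 1951 CE, so the volcanic sulfate spike dates to 1951 − 1159 = 792 CE.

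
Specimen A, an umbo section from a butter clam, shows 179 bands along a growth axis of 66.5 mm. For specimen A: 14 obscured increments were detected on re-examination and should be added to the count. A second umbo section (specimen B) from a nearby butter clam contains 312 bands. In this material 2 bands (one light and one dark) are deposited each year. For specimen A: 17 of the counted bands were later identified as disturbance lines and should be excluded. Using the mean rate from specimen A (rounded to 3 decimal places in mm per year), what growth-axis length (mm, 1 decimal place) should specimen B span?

117.9 mm

Specimen A: adjusted count: 179 − 17 + 14 = 176 bands.
Specimen A: with 2 bands per year, 176 / 2 = 88 years.
A: Extension rate ≈ 66.5 / 88 = 0.756 mm/yr.
Specimen B: dividing by 2 bands per year: 312 / 2 = 156 years. Length of B = 0.756 × 156 = 117.9 mm.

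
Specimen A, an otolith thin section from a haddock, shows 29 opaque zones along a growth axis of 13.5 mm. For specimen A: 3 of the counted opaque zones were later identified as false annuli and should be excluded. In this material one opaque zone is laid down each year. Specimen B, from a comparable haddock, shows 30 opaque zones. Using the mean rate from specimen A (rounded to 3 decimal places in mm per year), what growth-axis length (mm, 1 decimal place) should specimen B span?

Specimen A: adjusted count: 29 − 3 = 26 opaque zones.
A: Extension rate ≈ 13.5 / 26 = 0.519 mm per year.
B's length ≈ 0.519 × 30 = 15.6 mm.

15.6 mm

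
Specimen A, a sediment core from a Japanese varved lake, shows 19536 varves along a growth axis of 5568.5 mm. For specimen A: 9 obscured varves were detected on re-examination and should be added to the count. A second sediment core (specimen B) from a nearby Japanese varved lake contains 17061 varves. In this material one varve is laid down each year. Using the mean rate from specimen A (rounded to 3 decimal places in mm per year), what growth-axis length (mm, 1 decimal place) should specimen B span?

4862.4 mm

Specimen A: after corrections the count is 19536 + 9 = 19545 varves.
A: 5568.5 mm over 19545 years gives 5568.5 / 19545 ≈ 0.285 mm per year.
Length of B = 0.285 × 17061 = 4862.4 mm.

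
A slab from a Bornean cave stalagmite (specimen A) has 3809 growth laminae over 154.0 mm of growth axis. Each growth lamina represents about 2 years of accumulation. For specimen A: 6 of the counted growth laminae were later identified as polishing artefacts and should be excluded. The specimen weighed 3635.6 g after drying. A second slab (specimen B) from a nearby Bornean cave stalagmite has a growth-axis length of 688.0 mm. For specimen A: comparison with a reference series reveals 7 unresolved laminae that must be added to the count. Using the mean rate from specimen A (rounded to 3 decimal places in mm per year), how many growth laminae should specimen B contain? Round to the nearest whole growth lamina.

Specimen A: adjusted count: 3809 − 6 + 7 = 3810 growth laminae.
Specimen A: 3810 growth laminae at 2 years each span 3810 × 2 = 7620 years.
A: Extension rate ≈ 154.0 / 7620 = 0.020 mm/yr.
For B, 688.0 / 0.020 = 34400.00 years; at 2 years per growth lamina that is 34400.00 / 2 ≈ 17200 growth laminae.

17200 growth laminae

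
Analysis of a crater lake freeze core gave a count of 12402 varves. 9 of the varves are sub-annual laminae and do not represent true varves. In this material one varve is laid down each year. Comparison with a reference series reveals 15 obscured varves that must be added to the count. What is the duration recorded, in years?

12408 years

After corrections the count is 12402 − 9 + 15 = 12408 varves.
With a one-to-one varve periodicity this is 12408 years.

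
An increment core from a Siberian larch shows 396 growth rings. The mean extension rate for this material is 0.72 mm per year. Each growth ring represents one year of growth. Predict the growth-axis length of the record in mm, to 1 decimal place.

285.1 mm

396 years of growth are recorded.
Predicted length = 0.72 mm/year × 396 years = 285.1 mm.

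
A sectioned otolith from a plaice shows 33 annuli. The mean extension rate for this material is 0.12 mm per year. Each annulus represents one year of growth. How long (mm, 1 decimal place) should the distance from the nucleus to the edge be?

4.0 mm

33 years of growth are recorded.
Predicted length = 0.12 mm/year × 33 years = 4.0 mm.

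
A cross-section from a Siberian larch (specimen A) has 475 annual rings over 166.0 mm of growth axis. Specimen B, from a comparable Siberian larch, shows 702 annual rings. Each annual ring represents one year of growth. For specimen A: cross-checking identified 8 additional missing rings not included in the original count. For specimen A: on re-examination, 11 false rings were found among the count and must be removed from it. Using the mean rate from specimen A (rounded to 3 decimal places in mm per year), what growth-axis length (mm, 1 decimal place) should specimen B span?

247.1 mm

Specimen A: correcting the raw count gives 475 − 11 + 8 = 472 true annual rings.
A: 166.0 mm over 472 years gives 166.0 / 472 ≈ 0.352 mm per year.
Length of B = 0.352 × 702 = 247.1 mm.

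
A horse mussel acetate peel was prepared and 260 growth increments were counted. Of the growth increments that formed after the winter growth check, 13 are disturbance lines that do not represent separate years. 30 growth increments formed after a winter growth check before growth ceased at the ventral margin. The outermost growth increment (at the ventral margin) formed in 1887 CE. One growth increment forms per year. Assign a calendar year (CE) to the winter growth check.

30 growth increments post-date the winter growth check.
Removing the 13 false growth increments leaves 30 − 13 = 17 true growth increments beyond the winter growth check.
1887 − 17 = 1870 CE.

1870 CE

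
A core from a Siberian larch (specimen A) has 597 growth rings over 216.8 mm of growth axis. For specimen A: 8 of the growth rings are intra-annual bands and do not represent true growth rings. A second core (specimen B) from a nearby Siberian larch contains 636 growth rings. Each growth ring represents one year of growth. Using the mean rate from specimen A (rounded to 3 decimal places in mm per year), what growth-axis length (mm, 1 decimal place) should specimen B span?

234.0 mm

Specimen A: after corrections the count is 597 − 8 = 589 growth rings.
A: Mean rate = 216.8 mm / 589 years ≈ 0.368 mm/year.
B's length ≈ 0.368 × 636 = 234.0 mm.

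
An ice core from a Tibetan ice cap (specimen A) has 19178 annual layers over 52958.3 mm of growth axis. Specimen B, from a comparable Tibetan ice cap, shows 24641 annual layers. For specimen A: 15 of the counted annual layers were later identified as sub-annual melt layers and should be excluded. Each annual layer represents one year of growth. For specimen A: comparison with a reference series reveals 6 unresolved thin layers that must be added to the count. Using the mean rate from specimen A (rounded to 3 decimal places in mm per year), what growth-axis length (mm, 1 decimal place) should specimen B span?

Specimen A: after corrections the count is 19178 − 15 + 6 = 19169 annual layers.
A: Extension rate ≈ 52958.3 / 19169 = 2.763 mm/year.
B's length ≈ 2.763 × 24641 = 68083.1 mm.

68083.1 mm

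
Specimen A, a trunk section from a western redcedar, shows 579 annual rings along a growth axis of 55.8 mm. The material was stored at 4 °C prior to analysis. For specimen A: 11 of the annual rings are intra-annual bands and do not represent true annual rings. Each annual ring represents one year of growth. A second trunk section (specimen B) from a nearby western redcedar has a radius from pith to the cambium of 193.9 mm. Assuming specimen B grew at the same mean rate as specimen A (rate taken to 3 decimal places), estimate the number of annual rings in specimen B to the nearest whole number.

1979 annual rings

Specimen A: correcting the raw count gives 579 − 11 = 568 true annual rings.
A: 55.8 mm over 568 years gives 55.8 / 568 ≈ 0.098 mm per year.
For B, 193.9 / 0.098 = 1978.57 years ≈ 1979 annual rings.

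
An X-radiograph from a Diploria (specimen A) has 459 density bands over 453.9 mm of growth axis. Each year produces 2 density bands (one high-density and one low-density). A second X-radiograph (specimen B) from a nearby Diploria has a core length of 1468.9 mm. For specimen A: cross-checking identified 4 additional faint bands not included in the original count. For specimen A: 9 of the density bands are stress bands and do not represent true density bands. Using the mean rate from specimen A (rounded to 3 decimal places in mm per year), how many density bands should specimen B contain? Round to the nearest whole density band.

1469 density bands

Specimen A: adjusted count: 459 − 9 + 4 = 454 density bands.
Specimen A: with 2 density bands per year, 454 / 2 = 227 years.
A: 453.9 mm over 227 years gives 453.9 / 227 ≈ 2.000 mm/yr.
For B, 1468.9 / 2.000 = 734.45 years; at 2 density bands per year that is 734.45 × 2 ≈ 1469 density bands.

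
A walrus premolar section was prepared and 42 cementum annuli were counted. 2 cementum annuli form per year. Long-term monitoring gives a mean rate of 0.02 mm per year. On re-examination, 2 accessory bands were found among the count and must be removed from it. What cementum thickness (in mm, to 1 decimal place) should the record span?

Correcting the raw count gives 42 − 2 = 40 true cementum annuli.
Dividing by 2 cementum annuli per year: 40 / 2 = 20 years.
20 years at 0.02 mm/year gives 0.02 × 20 = 0.4 mm.

0.4 mm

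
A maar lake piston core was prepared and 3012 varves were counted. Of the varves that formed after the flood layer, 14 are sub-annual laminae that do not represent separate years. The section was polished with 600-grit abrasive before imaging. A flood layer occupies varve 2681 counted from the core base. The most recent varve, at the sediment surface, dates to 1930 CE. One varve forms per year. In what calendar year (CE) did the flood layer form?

3012 − 2681 = 331 varves lie beyond the flood layer toward the sediment surface.
Removing the 14 false varves leaves 331 − 14 = 317 true varves beyond the flood layer.
1930 − 317 = 1613 CE.

1613 CE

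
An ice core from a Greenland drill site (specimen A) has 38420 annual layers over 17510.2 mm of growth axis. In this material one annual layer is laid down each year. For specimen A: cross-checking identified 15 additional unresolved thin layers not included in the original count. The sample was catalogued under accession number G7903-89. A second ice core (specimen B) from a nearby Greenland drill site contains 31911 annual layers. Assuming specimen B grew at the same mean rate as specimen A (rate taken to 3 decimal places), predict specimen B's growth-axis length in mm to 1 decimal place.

14551.4 mm

Specimen A: after corrections the count is 38420 + 15 = 38435 annual layers.
A: 17510.2 mm over 38435 years gives 17510.2 / 38435 ≈ 0.456 mm/yr.
Length of B = 0.456 × 31911 = 14551.4 mm.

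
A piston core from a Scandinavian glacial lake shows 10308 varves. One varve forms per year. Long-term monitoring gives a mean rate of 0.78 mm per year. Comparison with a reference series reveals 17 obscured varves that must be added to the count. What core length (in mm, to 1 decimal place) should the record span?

Adjusted count: 10308 + 17 = 10325 varves.
Predicted length = 0.78 mm/year × 10325 years = 8053.5 mm.

8053.5 mm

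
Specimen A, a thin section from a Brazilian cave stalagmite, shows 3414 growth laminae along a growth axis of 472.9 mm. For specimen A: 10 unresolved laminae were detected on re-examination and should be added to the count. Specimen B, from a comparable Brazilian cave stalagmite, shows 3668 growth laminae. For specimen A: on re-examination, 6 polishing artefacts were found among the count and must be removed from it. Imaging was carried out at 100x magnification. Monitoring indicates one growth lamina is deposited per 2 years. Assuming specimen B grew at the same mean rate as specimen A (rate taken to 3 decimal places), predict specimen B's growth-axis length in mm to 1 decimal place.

506.2 mm

Specimen A: true growth lamina count = 3414 − 6 + 10 = 3418.
Specimen A: 3418 growth laminae at 2 years each span 3418 × 2 = 6836 years.
A: 472.9 mm over 6836 years gives 472.9 / 6836 ≈ 0.069 mm/year.
Specimen B: 3668 growth laminae at 2 years each span 3668 × 2 = 7336 years. B's length ≈ 0.069 × 7336 = 506.2 mm.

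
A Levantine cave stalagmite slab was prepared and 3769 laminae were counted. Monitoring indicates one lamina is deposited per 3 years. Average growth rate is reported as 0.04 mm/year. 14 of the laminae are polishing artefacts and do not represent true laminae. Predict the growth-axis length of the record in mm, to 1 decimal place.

450.6 mm

Adjusted count: 3769 − 14 = 3755 laminae.
At 3 years per lamina, 3755 × 3 = 11265 years.
Predicted length = 0.04 mm/year × 11265 years = 450.6 mm.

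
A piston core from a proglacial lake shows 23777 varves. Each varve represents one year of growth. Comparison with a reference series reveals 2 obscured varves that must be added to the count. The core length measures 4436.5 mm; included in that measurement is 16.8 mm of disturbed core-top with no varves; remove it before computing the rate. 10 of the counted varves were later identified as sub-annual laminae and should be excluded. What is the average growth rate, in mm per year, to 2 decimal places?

After corrections the count is 23777 − 10 + 2 = 23769 varves.
The growth record spans 4436.5 − 16.8 = 4419.7 mm.
Mean rate = 4419.7 mm / 23769 years ≈ 0.19 mm per year.

0.19 mm per year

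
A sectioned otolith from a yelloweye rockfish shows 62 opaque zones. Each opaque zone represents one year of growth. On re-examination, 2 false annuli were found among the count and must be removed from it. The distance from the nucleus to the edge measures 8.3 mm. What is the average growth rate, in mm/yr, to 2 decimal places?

0.14 mm/yr

True opaque zone count = 62 − 2 = 60.
Extension rate ≈ 8.3 / 60 = 0.14 mm/yr.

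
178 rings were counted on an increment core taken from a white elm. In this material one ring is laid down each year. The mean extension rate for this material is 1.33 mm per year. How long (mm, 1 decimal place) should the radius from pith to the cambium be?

236.7 mm

The record spans 178 years at 1.33 mm per year.
178 years at 1.33 mm/year gives 1.33 × 178 = 236.7 mm.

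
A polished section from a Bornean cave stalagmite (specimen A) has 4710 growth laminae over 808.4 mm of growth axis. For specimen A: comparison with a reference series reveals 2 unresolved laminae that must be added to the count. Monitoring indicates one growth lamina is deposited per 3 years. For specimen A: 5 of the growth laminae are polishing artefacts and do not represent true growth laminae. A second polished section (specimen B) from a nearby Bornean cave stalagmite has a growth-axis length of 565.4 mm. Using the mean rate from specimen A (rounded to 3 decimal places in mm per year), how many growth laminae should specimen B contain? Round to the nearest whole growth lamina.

Specimen A: correcting the raw count gives 4710 − 5 + 2 = 4707 true growth laminae.
Specimen A: 4707 growth laminae at 3 years each span 4707 × 3 = 14121 years.
A: Extension rate ≈ 808.4 / 14121 = 0.057 mm/yr.
Specimen B: 565.4 mm / 0.057 mm per year = 9919.30 years; at 3 years per growth lamina that is 9919.30 / 3 ≈ 3306 growth laminae.

3306 growth laminae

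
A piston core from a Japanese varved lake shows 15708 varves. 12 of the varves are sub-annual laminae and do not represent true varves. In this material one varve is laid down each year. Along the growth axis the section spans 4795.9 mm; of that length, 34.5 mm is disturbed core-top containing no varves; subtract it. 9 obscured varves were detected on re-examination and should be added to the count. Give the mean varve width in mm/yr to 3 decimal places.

Correcting the raw count gives 15708 − 12 + 9 = 15705 true varves.
Removing the 34.5 mm offcut leaves 4795.9 − 34.5 = 4761.4 mm.
Extension rate ≈ 4761.4 / 15705 = 0.303 mm/yr.

0.303 mm/yr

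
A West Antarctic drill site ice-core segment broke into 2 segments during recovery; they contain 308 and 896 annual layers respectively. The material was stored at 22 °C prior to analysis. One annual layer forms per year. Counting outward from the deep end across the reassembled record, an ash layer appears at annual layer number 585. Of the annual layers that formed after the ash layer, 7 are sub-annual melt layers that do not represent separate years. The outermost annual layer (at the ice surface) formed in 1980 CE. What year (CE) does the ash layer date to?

Total annual layers = 308 + 896 = 1204.
1204 − 585 = 619 annual layers lie beyond the ash layer toward the ice surface.
Excluding 7 false annual layers: 619 − 7 = 612.
1980 − 612 = 1368 CE.

1368 CE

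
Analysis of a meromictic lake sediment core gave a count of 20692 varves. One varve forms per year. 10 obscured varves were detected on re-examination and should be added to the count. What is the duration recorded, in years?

After corrections the count is 20692 + 10 = 20702 varves.
One varve per year makes the duration 20702 years.

20702 yr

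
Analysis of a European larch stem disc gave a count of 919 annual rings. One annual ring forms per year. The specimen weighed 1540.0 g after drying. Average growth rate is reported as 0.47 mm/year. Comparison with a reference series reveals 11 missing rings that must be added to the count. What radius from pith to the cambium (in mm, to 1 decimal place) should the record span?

437.1 mm

Correcting the raw count gives 919 + 11 = 930 true annual rings.
Predicted length = 0.47 mm/year × 930 years = 437.1 mm.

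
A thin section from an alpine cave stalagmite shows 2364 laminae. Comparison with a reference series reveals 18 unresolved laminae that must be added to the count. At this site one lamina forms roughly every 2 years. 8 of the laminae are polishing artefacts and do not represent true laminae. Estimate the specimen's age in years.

4748 yr

True lamina count = 2364 − 8 + 18 = 2374.
Multiplying by 2 years per lamina: 2374 × 2 = 4748 years.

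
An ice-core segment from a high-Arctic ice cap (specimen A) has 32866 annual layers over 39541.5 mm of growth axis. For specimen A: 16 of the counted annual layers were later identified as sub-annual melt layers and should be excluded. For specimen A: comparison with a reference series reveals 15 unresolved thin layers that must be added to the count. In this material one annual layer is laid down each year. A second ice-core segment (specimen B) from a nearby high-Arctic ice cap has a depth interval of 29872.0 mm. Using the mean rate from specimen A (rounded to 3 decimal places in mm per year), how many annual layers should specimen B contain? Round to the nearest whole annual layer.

24831 annual layers

Specimen A: true annual layer count = 32866 − 16 + 15 = 32865.
A: Extension rate ≈ 39541.5 / 32865 = 1.203 mm/yr.
Specimen B: 29872.0 mm / 1.203 mm per year = 24831.26 years ≈ 24831 annual layers.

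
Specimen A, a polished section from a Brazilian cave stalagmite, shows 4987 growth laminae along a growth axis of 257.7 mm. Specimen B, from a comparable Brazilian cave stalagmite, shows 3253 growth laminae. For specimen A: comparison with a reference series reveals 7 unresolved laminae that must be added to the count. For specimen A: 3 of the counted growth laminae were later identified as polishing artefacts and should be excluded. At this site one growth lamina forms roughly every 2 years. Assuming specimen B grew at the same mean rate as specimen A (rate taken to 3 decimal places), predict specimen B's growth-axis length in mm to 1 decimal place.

169.2 mm

Specimen A: correcting the raw count gives 4987 − 3 + 7 = 4991 true growth laminae.
Specimen A: multiplying by 2 years per growth lamina: 4991 × 2 = 9982 years.
A: Mean rate = 257.7 mm / 9982 years ≈ 0.026 mm/yr.
Specimen B: multiplying by 2 years per growth lamina: 3253 × 2 = 6506 years. For B, 0.026 mm/year × 6506 years = 169.2 mm.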